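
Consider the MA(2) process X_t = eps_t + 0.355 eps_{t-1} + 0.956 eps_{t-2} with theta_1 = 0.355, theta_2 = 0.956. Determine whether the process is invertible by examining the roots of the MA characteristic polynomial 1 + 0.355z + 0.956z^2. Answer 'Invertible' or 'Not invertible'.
\text{Invertible}

The MA(q) characteristic polynomial is P(z) = 1 + 0.355z + 0.956z^2.
Invertibility requires all roots to lie outside the unit circle, i.e. |z| > 1 for every root.
Set 1 + (0.355) z + (0.956) z^2 = 0, i.e. a z^2 + b z + c = 0 with a = 0.956, b = 0.355, c = 1.
Discriminant D = b^2 - 4ac = (0.355)^2 - 4*(0.956)*1 = 0.126025 - (3.824) = -3.697975.
D < 0, so the roots are the complex-conjugate pair z = (-b +/- i sqrt(-D)) / (2a) = -0.1857 +/- 1.0058i.
For a conjugate pair |z|^2 = z * conj(z) = (product of roots) = c/a = 1/(0.956) = 1.046025, so |z| = sqrt(1.046025) = 1.0228 for both roots.
Moduli of all roots: 1.0228, 1.0228.
All moduli strictly greater than 1? Yes.
Verdict: Invertible.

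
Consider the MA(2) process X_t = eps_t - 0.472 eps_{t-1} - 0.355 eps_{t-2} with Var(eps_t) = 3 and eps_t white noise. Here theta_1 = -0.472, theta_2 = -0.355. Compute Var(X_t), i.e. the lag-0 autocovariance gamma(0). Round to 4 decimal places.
\gamma(0) = 4.0464

For an MA(q) process X_t = eps_t + sum_i theta_i eps_{t-i} with
Var(eps_t) = sigma^2, the variance is
  gamma(0) = sigma^2 * (1 + sum_i theta_i^2).
  sum_i theta_i^2 = (-0.472)^2 + (-0.355)^2 = 0.222784 + 0.126025 = 0.348809.
  gamma(0) = 3 * (1 + 0.348809) = 3 * 1.348809 = 4.046427, which rounds to 4.0464.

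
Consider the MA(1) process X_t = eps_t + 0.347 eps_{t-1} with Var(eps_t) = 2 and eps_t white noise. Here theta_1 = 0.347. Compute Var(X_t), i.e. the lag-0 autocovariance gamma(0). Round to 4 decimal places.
\gamma(0) = 2.2408

For an MA(q) process X_t = eps_t + sum_i theta_i eps_{t-i} with
Var(eps_t) = sigma^2, the variance is
  gamma(0) = sigma^2 * (1 + sum_i theta_i^2).
  sum_i theta_i^2 = (0.347)^2 = 0.120409.
  gamma(0) = 2 * (1 + 0.120409) = 2 * 1.120409 = 2.240818, which rounds to 2.2408.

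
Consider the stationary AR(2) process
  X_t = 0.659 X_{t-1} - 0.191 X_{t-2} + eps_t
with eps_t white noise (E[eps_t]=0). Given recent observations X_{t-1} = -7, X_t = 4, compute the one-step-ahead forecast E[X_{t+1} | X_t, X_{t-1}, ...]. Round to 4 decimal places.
E[X_{t+1} \mid \mathcal F_t] = 3.9730

For an AR(p) model X_t = c + sum_i phi_i X_{t-i} + eps_t, the
one-step-ahead conditional mean is
  E[X_{t+1} | X_t, ...] = c + sum_i phi_i X_{t+1-i}.
Substitute known values:
  E[X_{t+1} | ...] = (0.659) * (4) + (-0.191) * (-7)
                   = 3.9730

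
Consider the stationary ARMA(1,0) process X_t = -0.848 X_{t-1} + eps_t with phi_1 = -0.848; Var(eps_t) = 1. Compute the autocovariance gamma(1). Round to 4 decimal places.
\gamma(1) = -3.0189

Multiply the model equation by X_{t-k} and take expectations. With theta_0 = psi_0 = 1 and psi_j the MA(infinity) weights, this gives
  gamma(k) - sum_i phi_i gamma(k-i) = c_k,
  c_k = sigma^2 * sum_{j=k..q} theta_j psi_{j-k}   (c_k = 0 for k > q),
using gamma(-m) = gamma(m).
Pure AR (q = 0): c_0 = sigma^2 = 1, c_k = 0 for k >= 1.
Equations for k = 0 and k = 1 (AR order 1):
  gamma(0) = phi_1 gamma(1) + c_0
  gamma(1) = phi_1 gamma(0) + c_1
Substituting the second into the first: gamma(0) (1 - phi_1^2) = c_0 + phi_1 c_1, so
  gamma(0) = c_0 / (1 - phi_1^2) = 1 / (1 - (-0.848)^2) = 1 / 0.280896 = 3.560036.
  gamma(1) = phi_1 gamma(0) = (-0.848)(3.560036) = -3.018911.
Therefore gamma(1) = -3.0189 (to 4 decimal places).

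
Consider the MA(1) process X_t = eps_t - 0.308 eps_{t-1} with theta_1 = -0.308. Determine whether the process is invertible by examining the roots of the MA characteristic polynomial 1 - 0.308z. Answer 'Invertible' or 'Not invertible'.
\text{Invertible}

The MA(q) characteristic polynomial is P(z) = 1 - 0.308z.
Invertibility requires all roots to lie outside the unit circle, i.e. |z| > 1 for every root.
This is linear in z: 1 + (-0.308) z = 0  =>  z = -1/(-0.308) = 3.246753,  |z| = 3.246753.
Moduli of all roots: 3.2468.
All moduli strictly greater than 1? Yes.
Verdict: Invertible.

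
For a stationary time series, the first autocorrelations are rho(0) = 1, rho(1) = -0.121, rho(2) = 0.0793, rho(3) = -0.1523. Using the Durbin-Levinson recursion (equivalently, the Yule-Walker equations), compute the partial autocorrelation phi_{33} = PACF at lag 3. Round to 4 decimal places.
\phi_{33} = -0.1380

The PACF at lag k is phi_{kk}, the last component of the solution
to the Yule-Walker system G_k phi = r_k where
  (G_k)_{ij} = rho(|i - j|), (r_k)_i = rho(i), i,j = 1..k.
Equivalently, Durbin-Levinson gives phi_{kk} iteratively:
  phi_{11} = rho(1)
  phi_{kk} = [rho(k) - sum_{j=1..k-1} phi_{k-1,j} rho(k-j)]
            / [1 - sum_{j=1..k-1} phi_{k-1,j} rho(j)],
  phi_{k,j} = phi_{k-1,j} - phi_{kk} phi_{k-1,k-j},  j = 1..k-1.
Step k = 1:
  phi_11 = rho(1) = -0.121.
Step k = 2:
  phi_22 = [rho(2) - phi_11 rho(1)] / [1 - phi_11 rho(1)] = [0.0793 - (-0.121)(-0.121)] / [1 - (-0.121)(-0.121)]
         = 0.064659 / 0.985359 = 0.06562.
  Update: phi_21 = phi_11 - phi_22 phi_11 = -0.121 - (0.06562)(-0.121) = -0.11306.
Step k = 3:
  phi_33 = [rho(3) - phi_21 rho(2) - phi_22 rho(1)] / [1 - phi_21 rho(1) - phi_22 rho(2)]
    numerator   = -0.1523 - (-0.11306)(0.0793) - (0.06562)(-0.121) = -0.13539435
    denominator = 1 - (-0.11306)(-0.121) - (0.06562)(0.0793) = 0.98111609
  phi_33 = -0.13539435 / 0.98111609 = -0.138.
Therefore phi_{33} = -0.1380.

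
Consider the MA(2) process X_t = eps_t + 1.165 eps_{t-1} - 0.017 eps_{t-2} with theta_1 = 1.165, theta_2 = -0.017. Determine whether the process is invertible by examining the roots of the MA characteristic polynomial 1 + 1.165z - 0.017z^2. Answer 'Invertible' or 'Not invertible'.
\text{Not invertible}

The MA(q) characteristic polynomial is P(z) = 1 + 1.165z - 0.017z^2.
Invertibility requires all roots to lie outside the unit circle, i.e. |z| > 1 for every root.
Set 1 + (1.165) z + (-0.017) z^2 = 0, i.e. a z^2 + b z + c = 0 with a = -0.017, b = 1.165, c = 1.
Discriminant D = b^2 - 4ac = (1.165)^2 - 4*(-0.017)*1 = 1.357225 - (-0.068) = 1.425225.
D >= 0, so the roots are real: z = (-b +/- sqrt(D)) / (2a) = (-1.165 +/- 1.193828) / (-0.034).
  z_1 = (-1.165 + 1.193828) / (-0.034) = -0.8479,   |z_1| = 0.8479.
  z_2 = (-1.165 - 1.193828) / (-0.034) = 69.3773,   |z_2| = 69.3773.
Moduli of all roots: 0.8479, 69.3773.
All moduli strictly greater than 1? No.
Verdict: Not invertible.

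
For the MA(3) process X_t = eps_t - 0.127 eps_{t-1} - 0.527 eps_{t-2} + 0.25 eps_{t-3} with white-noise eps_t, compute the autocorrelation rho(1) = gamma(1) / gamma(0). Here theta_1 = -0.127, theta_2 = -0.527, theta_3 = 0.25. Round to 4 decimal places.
\rho(1) = -0.1414

For an MA(q) process with theta_0 = 1, the autocovariance is
  gamma(k) = sigma^2 * sum_{i=0..q-k} theta_i * theta_{i+k},
and rho(k) = gamma(k) / gamma(0). Sigma^2 cancels.
  numerator   = (1)*(-0.127) + (-0.127)*(-0.527) + (-0.527)*(0.25) = -0.191821.
  denominator = (1)^2 + (-0.127)^2 + (-0.527)^2 + (0.25)^2 = 1.356358.
  rho(1) = -0.191821 / 1.356358 = -0.1414.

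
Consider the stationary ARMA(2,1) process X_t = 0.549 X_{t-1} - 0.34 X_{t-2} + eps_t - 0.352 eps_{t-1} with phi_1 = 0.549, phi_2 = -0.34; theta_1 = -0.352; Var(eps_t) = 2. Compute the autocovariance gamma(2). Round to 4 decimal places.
\gamma(2) = -0.5497

Multiply the model equation by X_{t-k} and take expectations. With theta_0 = psi_0 = 1 and psi_j the MA(infinity) weights, this gives
  gamma(k) - sum_i phi_i gamma(k-i) = c_k,
  c_k = sigma^2 * sum_{j=k..q} theta_j psi_{j-k}   (c_k = 0 for k > q),
using gamma(-m) = gamma(m).
psi-weights needed (psi_j = theta_j + sum_i phi_i psi_{j-i}):
  psi_1 = theta_1 + phi_1 = -0.352 + (0.549) = 0.197
Right-hand sides:
  c_0 = sigma^2 (1 + theta_1 psi_1) = 2 * (1 + (-0.352)(0.197)) = 2 * 0.930656 = 1.861312
  c_1 = sigma^2 theta_1 = 2 * (-0.352) = -0.704
  c_2 = 0
Equations for k = 0, 1, 2 (AR order 2, c_2 = 0):
  (E0) gamma(0) = phi_1 gamma(1) + phi_2 gamma(2) + c_0
  (E1) gamma(1) = phi_1 gamma(0) + phi_2 gamma(1) + c_1
  (E2) gamma(2) = phi_1 gamma(1) + phi_2 gamma(0)
From (E1): gamma(1) = A gamma(0) + B with
  A = phi_1 / (1 - phi_2) = 0.549 / 1.34 = 0.409701,   B = c_1 / (1 - phi_2) = -0.704 / 1.34 = -0.525373.
Insert (E2) into (E0): gamma(0) (1 - phi_2^2) = phi_1 (1 + phi_2) gamma(1) + c_0.
  phi_1 (1 + phi_2) = (0.549)(0.66) = 0.36234,   1 - phi_2^2 = 0.8844.
Replace gamma(1) by A gamma(0) + B and collect gamma(0):
  gamma(0) [0.8844 - (0.36234)(0.409701)] = (0.36234)(-0.525373) + 1.861312
  gamma(0) * 0.735949 = 1.670948
  gamma(0) = 1.670948 / 0.735949 = 2.270468.
  gamma(1) = A gamma(0) + B = (0.409701)(2.270468) + (-0.525373) = 0.404841.
  gamma(2) = phi_1 gamma(1) + phi_2 gamma(0) = (0.549)(0.404841) + (-0.34)(2.270468) = -0.549701.
Therefore gamma(2) = -0.5497 (to 4 decimal places).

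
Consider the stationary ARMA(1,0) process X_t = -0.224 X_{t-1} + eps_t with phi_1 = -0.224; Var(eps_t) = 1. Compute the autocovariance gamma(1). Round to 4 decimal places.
\gamma(1) = -0.2358

Multiply the model equation by X_{t-k} and take expectations. With theta_0 = psi_0 = 1 and psi_j the MA(infinity) weights, this gives
  gamma(k) - sum_i phi_i gamma(k-i) = c_k,
  c_k = sigma^2 * sum_{j=k..q} theta_j psi_{j-k}   (c_k = 0 for k > q),
using gamma(-m) = gamma(m).
Pure AR (q = 0): c_0 = sigma^2 = 1, c_k = 0 for k >= 1.
Equations for k = 0 and k = 1 (AR order 1):
  gamma(0) = phi_1 gamma(1) + c_0
  gamma(1) = phi_1 gamma(0) + c_1
Substituting the second into the first: gamma(0) (1 - phi_1^2) = c_0 + phi_1 c_1, so
  gamma(0) = c_0 / (1 - phi_1^2) = 1 / (1 - (-0.224)^2) = 1 / 0.949824 = 1.052827.
  gamma(1) = phi_1 gamma(0) = (-0.224)(1.052827) = -0.235833.
Therefore gamma(1) = -0.2358 (to 4 decimal places).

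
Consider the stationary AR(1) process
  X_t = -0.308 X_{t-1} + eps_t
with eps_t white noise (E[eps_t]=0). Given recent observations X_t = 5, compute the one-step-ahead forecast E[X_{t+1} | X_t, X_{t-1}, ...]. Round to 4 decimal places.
E[X_{t+1} \mid \mathcal F_t] = -1.5400

For an AR(p) model X_t = c + sum_i phi_i X_{t-i} + eps_t, the
one-step-ahead conditional mean is
  E[X_{t+1} | X_t, ...] = c + sum_i phi_i X_{t+1-i}.
Substitute known values:
  E[X_{t+1} | ...] = (-0.308) * (5)
                   = -1.5400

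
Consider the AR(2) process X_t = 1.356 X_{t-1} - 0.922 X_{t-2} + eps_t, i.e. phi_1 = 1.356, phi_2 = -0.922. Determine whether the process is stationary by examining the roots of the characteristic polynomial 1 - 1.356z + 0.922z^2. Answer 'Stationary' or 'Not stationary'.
\text{Stationary}

The AR(p) characteristic polynomial is P(z) = 1 - 1.356z + 0.922z^2.
Stationarity requires all roots to lie outside the unit circle, i.e. |z| > 1 for every root.
Set 1 + (-1.356) z + (0.922) z^2 = 0, i.e. a z^2 + b z + c = 0 with a = 0.922, b = -1.356, c = 1.
Discriminant D = b^2 - 4ac = (-1.356)^2 - 4*(0.922)*1 = 1.838736 - (3.688) = -1.849264.
D < 0, so the roots are the complex-conjugate pair z = (-b +/- i sqrt(-D)) / (2a) = 0.7354 +/- 0.7375i.
For a conjugate pair |z|^2 = z * conj(z) = (product of roots) = c/a = 1/(0.922) = 1.084599, so |z| = sqrt(1.084599) = 1.0414 for both roots.
Moduli of all roots: 1.0414, 1.0414.
All moduli strictly greater than 1? Yes.
Verdict: Stationary.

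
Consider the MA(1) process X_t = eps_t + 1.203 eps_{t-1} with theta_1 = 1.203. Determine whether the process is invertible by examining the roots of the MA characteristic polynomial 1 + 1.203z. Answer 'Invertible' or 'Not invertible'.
\text{Not invertible}

The MA(q) characteristic polynomial is P(z) = 1 + 1.203z.
Invertibility requires all roots to lie outside the unit circle, i.e. |z| > 1 for every root.
This is linear in z: 1 + (1.203) z = 0  =>  z = -1/(1.203) = -0.831255,  |z| = 0.831255.
Moduli of all roots: 0.8313.
All moduli strictly greater than 1? No.
Verdict: Not invertible.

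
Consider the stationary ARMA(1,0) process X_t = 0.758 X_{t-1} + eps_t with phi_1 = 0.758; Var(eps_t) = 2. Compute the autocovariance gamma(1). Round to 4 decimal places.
\gamma(1) = 3.5634

Multiply the model equation by X_{t-k} and take expectations. With theta_0 = psi_0 = 1 and psi_j the MA(infinity) weights, this gives
  gamma(k) - sum_i phi_i gamma(k-i) = c_k,
  c_k = sigma^2 * sum_{j=k..q} theta_j psi_{j-k}   (c_k = 0 for k > q),
using gamma(-m) = gamma(m).
Pure AR (q = 0): c_0 = sigma^2 = 2, c_k = 0 for k >= 1.
Equations for k = 0 and k = 1 (AR order 1):
  gamma(0) = phi_1 gamma(1) + c_0
  gamma(1) = phi_1 gamma(0) + c_1
Substituting the second into the first: gamma(0) (1 - phi_1^2) = c_0 + phi_1 c_1, so
  gamma(0) = c_0 / (1 - phi_1^2) = 2 / (1 - (0.758)^2) = 2 / 0.425436 = 4.70106.
  gamma(1) = phi_1 gamma(0) = (0.758)(4.70106) = 3.563403.
Therefore gamma(1) = 3.5634 (to 4 decimal places).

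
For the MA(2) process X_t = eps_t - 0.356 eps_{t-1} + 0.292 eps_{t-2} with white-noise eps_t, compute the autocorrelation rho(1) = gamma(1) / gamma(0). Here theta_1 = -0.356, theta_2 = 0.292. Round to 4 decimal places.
\rho(1) = -0.3795

For an MA(q) process with theta_0 = 1, the autocovariance is
  gamma(k) = sigma^2 * sum_{i=0..q-k} theta_i * theta_{i+k},
and rho(k) = gamma(k) / gamma(0). Sigma^2 cancels.
  numerator   = (1)*(-0.356) + (-0.356)*(0.292) = -0.459952.
  denominator = (1)^2 + (-0.356)^2 + (0.292)^2 = 1.212.
  rho(1) = -0.459952 / 1.212 = -0.3795.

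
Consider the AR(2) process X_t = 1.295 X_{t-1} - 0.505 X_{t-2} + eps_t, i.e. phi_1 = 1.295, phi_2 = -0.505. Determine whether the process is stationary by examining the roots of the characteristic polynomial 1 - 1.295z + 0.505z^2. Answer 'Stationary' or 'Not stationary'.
\text{Stationary}

The AR(p) characteristic polynomial is P(z) = 1 - 1.295z + 0.505z^2.
Stationarity requires all roots to lie outside the unit circle, i.e. |z| > 1 for every root.
Set 1 + (-1.295) z + (0.505) z^2 = 0, i.e. a z^2 + b z + c = 0 with a = 0.505, b = -1.295, c = 1.
Discriminant D = b^2 - 4ac = (-1.295)^2 - 4*(0.505)*1 = 1.677025 - (2.02) = -0.342975.
D < 0, so the roots are the complex-conjugate pair z = (-b +/- i sqrt(-D)) / (2a) = 1.2822 +/- 0.5798i.
For a conjugate pair |z|^2 = z * conj(z) = (product of roots) = c/a = 1/(0.505) = 1.980198, so |z| = sqrt(1.980198) = 1.4072 for both roots.
Moduli of all roots: 1.4072, 1.4072.
All moduli strictly greater than 1? Yes.
Verdict: Stationary.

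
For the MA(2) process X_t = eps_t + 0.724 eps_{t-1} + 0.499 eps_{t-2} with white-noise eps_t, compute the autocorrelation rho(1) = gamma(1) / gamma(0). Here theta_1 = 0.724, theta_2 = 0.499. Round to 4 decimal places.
\rho(1) = 0.6121

For an MA(q) process with theta_0 = 1, the autocovariance is
  gamma(k) = sigma^2 * sum_{i=0..q-k} theta_i * theta_{i+k},
and rho(k) = gamma(k) / gamma(0). Sigma^2 cancels.
  numerator   = (1)*(0.724) + (0.724)*(0.499) = 1.085276.
  denominator = (1)^2 + (0.724)^2 + (0.499)^2 = 1.773177.
  rho(1) = 1.085276 / 1.773177 = 0.6121.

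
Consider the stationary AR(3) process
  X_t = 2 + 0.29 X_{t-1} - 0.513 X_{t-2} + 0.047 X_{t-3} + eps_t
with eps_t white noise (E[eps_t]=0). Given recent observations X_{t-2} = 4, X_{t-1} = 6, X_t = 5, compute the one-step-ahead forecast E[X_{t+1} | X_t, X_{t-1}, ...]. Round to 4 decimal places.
E[X_{t+1} \mid \mathcal F_t] = 0.5600

For an AR(p) model X_t = c + sum_i phi_i X_{t-i} + eps_t, the
one-step-ahead conditional mean is
  E[X_{t+1} | X_t, ...] = c + sum_i phi_i X_{t+1-i}.
Substitute known values:
  E[X_{t+1} | ...] = 2 + (0.29) * (5) + (-0.513) * (6) + (0.047) * (4)
                   = 0.5600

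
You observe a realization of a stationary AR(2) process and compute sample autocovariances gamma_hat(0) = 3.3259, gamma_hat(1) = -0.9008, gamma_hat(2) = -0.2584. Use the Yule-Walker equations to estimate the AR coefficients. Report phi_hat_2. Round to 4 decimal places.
\hat\phi_{2} = -0.1630

The Yule-Walker equations for an AR(p) process read, in matrix form,
  Gamma_p phi = r_p,   with   (Gamma_p)_{ij} = gamma(|i - j|),
                       (r_p)_i = gamma(i),   i,j = 1..p.
Substitute the sample gammas (Toeplitz matrix and right-hand side of size 2):
  Gamma_p = [[3.3259, -0.9008], [-0.9008, 3.3259]]
  r_p     = [-0.9008, -0.2584]
Written out:
  3.3259 phi_1 - 0.9008 phi_2 = -0.9008
  -0.9008 phi_1 + 3.3259 phi_2 = -0.2584
Solve by Cramer's rule:
  det = gamma(0)^2 - gamma(1)^2 = (3.3259)^2 - (-0.9008)^2 = 11.06161081 - 0.81144064 = 10.25017017
  phi_hat_1 = [gamma(1) gamma(0) - gamma(1) gamma(2)] / det = [(-0.9008)(3.3259) - (-0.9008)(-0.2584)] / 10.25017017 = -3.22873744 / 10.25017017 = -0.315
  phi_hat_2 = [gamma(0) gamma(2) - gamma(1)^2] / det = [(3.3259)(-0.2584) - (-0.9008)^2] / 10.25017017 = -1.6708532 / 10.25017017 = -0.163
So phi_hat = [-0.3150, -0.1630].
Therefore phi_hat_2 = -0.1630.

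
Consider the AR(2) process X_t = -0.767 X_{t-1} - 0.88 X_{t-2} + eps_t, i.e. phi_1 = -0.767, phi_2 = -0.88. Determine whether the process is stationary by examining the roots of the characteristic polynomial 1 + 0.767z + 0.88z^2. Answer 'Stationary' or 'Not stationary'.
\text{Stationary}

The AR(p) characteristic polynomial is P(z) = 1 + 0.767z + 0.88z^2.
Stationarity requires all roots to lie outside the unit circle, i.e. |z| > 1 for every root.
Set 1 + (0.767) z + (0.88) z^2 = 0, i.e. a z^2 + b z + c = 0 with a = 0.88, b = 0.767, c = 1.
Discriminant D = b^2 - 4ac = (0.767)^2 - 4*(0.88)*1 = 0.588289 - (3.52) = -2.931711.
D < 0, so the roots are the complex-conjugate pair z = (-b +/- i sqrt(-D)) / (2a) = -0.4358 +/- 0.9729i.
For a conjugate pair |z|^2 = z * conj(z) = (product of roots) = c/a = 1/(0.88) = 1.136364, so |z| = sqrt(1.136364) = 1.066 for both roots.
Moduli of all roots: 1.0660, 1.0660.
All moduli strictly greater than 1? Yes.
Verdict: Stationary.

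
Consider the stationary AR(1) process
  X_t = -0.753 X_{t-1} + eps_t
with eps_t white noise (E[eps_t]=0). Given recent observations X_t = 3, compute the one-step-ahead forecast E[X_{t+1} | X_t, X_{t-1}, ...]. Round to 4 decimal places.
E[X_{t+1} \mid \mathcal F_t] = -2.2590

For an AR(p) model X_t = c + sum_i phi_i X_{t-i} + eps_t, the
one-step-ahead conditional mean is
  E[X_{t+1} | X_t, ...] = c + sum_i phi_i X_{t+1-i}.
Substitute known values:
  E[X_{t+1} | ...] = (-0.753) * (3)
                   = -2.2590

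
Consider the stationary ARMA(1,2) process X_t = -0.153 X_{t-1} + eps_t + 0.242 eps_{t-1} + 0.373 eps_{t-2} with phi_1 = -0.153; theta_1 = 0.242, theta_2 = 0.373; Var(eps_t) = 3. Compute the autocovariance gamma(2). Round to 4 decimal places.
\gamma(2) = 1.0728

Multiply the model equation by X_{t-k} and take expectations. With theta_0 = psi_0 = 1 and psi_j the MA(infinity) weights, this gives
  gamma(k) - sum_i phi_i gamma(k-i) = c_k,
  c_k = sigma^2 * sum_{j=k..q} theta_j psi_{j-k}   (c_k = 0 for k > q),
using gamma(-m) = gamma(m).
psi-weights needed (psi_j = theta_j + sum_i phi_i psi_{j-i}):
  psi_1 = theta_1 + phi_1 = 0.242 + (-0.153) = 0.089
  psi_2 = theta_2 + phi_1 psi_1 = 0.373 + (-0.153)(0.089) = 0.359383
Right-hand sides:
  c_0 = sigma^2 (1 + theta_1 psi_1 + theta_2 psi_2) = 3 * (1 + (0.242)(0.089) + (0.373)(0.359383)) = 3 * 1.155588 = 3.466764
  c_1 = sigma^2 (theta_1 + theta_2 psi_1) = 3 * (0.242 + (0.373)(0.089)) = 0.825591
  c_2 = sigma^2 theta_2 = 3 * (0.373) = 1.119
Equations for k = 0 and k = 1 (AR order 1):
  gamma(0) = phi_1 gamma(1) + c_0
  gamma(1) = phi_1 gamma(0) + c_1
Substituting the second into the first: gamma(0) (1 - phi_1^2) = c_0 + phi_1 c_1, so
  gamma(0) = (c_0 + phi_1 c_1) / (1 - phi_1^2) = (3.466764 + (-0.153)(0.825591)) / (1 - (-0.153)^2) = 3.340448 / 0.976591 = 3.420519.
  gamma(1) = phi_1 gamma(0) + c_1 = (-0.153)(3.420519) + (0.825591) = 0.302252.
For k = 2: gamma(2) = phi_1 gamma(1) + c_2
  = (-0.153)(0.302252) + (1.119) = 1.072756.
Therefore gamma(2) = 1.0728 (to 4 decimal places).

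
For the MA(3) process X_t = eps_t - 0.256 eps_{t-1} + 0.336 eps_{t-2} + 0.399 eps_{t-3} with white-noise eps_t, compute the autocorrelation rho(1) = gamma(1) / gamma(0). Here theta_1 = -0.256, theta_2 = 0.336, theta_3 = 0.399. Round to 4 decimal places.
\rho(1) = -0.1555

For an MA(q) process with theta_0 = 1, the autocovariance is
  gamma(k) = sigma^2 * sum_{i=0..q-k} theta_i * theta_{i+k},
and rho(k) = gamma(k) / gamma(0). Sigma^2 cancels.
  numerator   = (1)*(-0.256) + (-0.256)*(0.336) + (0.336)*(0.399) = -0.207952.
  denominator = (1)^2 + (-0.256)^2 + (0.336)^2 + (0.399)^2 = 1.337633.
  rho(1) = -0.207952 / 1.337633 = -0.1555.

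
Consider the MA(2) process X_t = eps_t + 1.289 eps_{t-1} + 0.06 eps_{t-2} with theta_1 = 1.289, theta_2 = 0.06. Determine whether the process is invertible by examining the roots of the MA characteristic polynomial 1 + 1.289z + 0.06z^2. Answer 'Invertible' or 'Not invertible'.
\text{Not invertible}

The MA(q) characteristic polynomial is P(z) = 1 + 1.289z + 0.06z^2.
Invertibility requires all roots to lie outside the unit circle, i.e. |z| > 1 for every root.
Set 1 + (1.289) z + (0.06) z^2 = 0, i.e. a z^2 + b z + c = 0 with a = 0.06, b = 1.289, c = 1.
Discriminant D = b^2 - 4ac = (1.289)^2 - 4*(0.06)*1 = 1.661521 - (0.24) = 1.421521.
D >= 0, so the roots are real: z = (-b +/- sqrt(D)) / (2a) = (-1.289 +/- 1.192276) / (0.12).
  z_1 = (-1.289 + 1.192276) / (0.12) = -0.806,   |z_1| = 0.806.
  z_2 = (-1.289 - 1.192276) / (0.12) = -20.6773,   |z_2| = 20.6773.
Moduli of all roots: 0.8060, 20.6773.
All moduli strictly greater than 1? No.
Verdict: Not invertible.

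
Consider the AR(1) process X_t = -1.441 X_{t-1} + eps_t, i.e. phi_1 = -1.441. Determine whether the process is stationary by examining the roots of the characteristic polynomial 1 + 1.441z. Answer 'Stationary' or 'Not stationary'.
\text{Not stationary}

The AR(p) characteristic polynomial is P(z) = 1 + 1.441z.
Stationarity requires all roots to lie outside the unit circle, i.e. |z| > 1 for every root.
This is linear in z: 1 + (1.441) z = 0  =>  z = -1/(1.441) = -0.693963,  |z| = 0.693963.
Moduli of all roots: 0.6940.
All moduli strictly greater than 1? No.
Verdict: Not stationary.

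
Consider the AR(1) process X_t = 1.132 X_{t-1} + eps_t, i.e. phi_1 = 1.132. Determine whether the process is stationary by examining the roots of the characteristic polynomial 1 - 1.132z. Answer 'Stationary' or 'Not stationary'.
\text{Not stationary}

The AR(p) characteristic polynomial is P(z) = 1 - 1.132z.
Stationarity requires all roots to lie outside the unit circle, i.e. |z| > 1 for every root.
This is linear in z: 1 + (-1.132) z = 0  =>  z = -1/(-1.132) = 0.883392,  |z| = 0.883392.
Moduli of all roots: 0.8834.
All moduli strictly greater than 1? No.
Verdict: Not stationary.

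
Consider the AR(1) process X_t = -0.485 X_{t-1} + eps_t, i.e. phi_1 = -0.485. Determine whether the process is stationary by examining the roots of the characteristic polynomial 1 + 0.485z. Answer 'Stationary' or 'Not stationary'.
\text{Stationary}

The AR(p) characteristic polynomial is P(z) = 1 + 0.485z.
Stationarity requires all roots to lie outside the unit circle, i.e. |z| > 1 for every root.
This is linear in z: 1 + (0.485) z = 0  =>  z = -1/(0.485) = -2.061856,  |z| = 2.061856.
Moduli of all roots: 2.0619.
All moduli strictly greater than 1? Yes.
Verdict: Stationary.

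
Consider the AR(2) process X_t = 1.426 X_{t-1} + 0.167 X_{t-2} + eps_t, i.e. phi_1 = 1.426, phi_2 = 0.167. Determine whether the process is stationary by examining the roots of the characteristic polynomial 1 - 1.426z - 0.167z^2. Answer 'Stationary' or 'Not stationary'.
\text{Not stationary}

The AR(p) characteristic polynomial is P(z) = 1 - 1.426z - 0.167z^2.
Stationarity requires all roots to lie outside the unit circle, i.e. |z| > 1 for every root.
Set 1 + (-1.426) z + (-0.167) z^2 = 0, i.e. a z^2 + b z + c = 0 with a = -0.167, b = -1.426, c = 1.
Discriminant D = b^2 - 4ac = (-1.426)^2 - 4*(-0.167)*1 = 2.033476 - (-0.668) = 2.701476.
D >= 0, so the roots are real: z = (-b +/- sqrt(D)) / (2a) = (1.426 +/- 1.643617) / (-0.334).
  z_1 = (1.426 + 1.643617) / (-0.334) = -9.1905,   |z_1| = 9.1905.
  z_2 = (1.426 - 1.643617) / (-0.334) = 0.6515,   |z_2| = 0.6515.
Moduli of all roots: 9.1905, 0.6515.
All moduli strictly greater than 1? No.
Verdict: Not stationary.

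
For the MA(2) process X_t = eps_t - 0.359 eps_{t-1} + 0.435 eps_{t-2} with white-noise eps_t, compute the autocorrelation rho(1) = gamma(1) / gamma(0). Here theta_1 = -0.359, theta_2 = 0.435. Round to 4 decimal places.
\rho(1) = -0.3908

For an MA(q) process with theta_0 = 1, the autocovariance is
  gamma(k) = sigma^2 * sum_{i=0..q-k} theta_i * theta_{i+k},
and rho(k) = gamma(k) / gamma(0). Sigma^2 cancels.
  numerator   = (1)*(-0.359) + (-0.359)*(0.435) = -0.515165.
  denominator = (1)^2 + (-0.359)^2 + (0.435)^2 = 1.318106.
  rho(1) = -0.515165 / 1.318106 = -0.3908.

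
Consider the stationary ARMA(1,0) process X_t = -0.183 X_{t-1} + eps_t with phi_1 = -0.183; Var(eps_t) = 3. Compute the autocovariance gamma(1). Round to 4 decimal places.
\gamma(1) = -0.5680

Multiply the model equation by X_{t-k} and take expectations. With theta_0 = psi_0 = 1 and psi_j the MA(infinity) weights, this gives
  gamma(k) - sum_i phi_i gamma(k-i) = c_k,
  c_k = sigma^2 * sum_{j=k..q} theta_j psi_{j-k}   (c_k = 0 for k > q),
using gamma(-m) = gamma(m).
Pure AR (q = 0): c_0 = sigma^2 = 3, c_k = 0 for k >= 1.
Equations for k = 0 and k = 1 (AR order 1):
  gamma(0) = phi_1 gamma(1) + c_0
  gamma(1) = phi_1 gamma(0) + c_1
Substituting the second into the first: gamma(0) (1 - phi_1^2) = c_0 + phi_1 c_1, so
  gamma(0) = c_0 / (1 - phi_1^2) = 3 / (1 - (-0.183)^2) = 3 / 0.966511 = 3.103948.
  gamma(1) = phi_1 gamma(0) = (-0.183)(3.103948) = -0.568023.
Therefore gamma(1) = -0.5680 (to 4 decimal places).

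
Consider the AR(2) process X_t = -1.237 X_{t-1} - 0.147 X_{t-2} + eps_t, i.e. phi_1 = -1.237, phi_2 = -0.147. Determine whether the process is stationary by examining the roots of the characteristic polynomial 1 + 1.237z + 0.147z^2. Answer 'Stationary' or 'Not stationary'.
\text{Not stationary}

The AR(p) characteristic polynomial is P(z) = 1 + 1.237z + 0.147z^2.
Stationarity requires all roots to lie outside the unit circle, i.e. |z| > 1 for every root.
Set 1 + (1.237) z + (0.147) z^2 = 0, i.e. a z^2 + b z + c = 0 with a = 0.147, b = 1.237, c = 1.
Discriminant D = b^2 - 4ac = (1.237)^2 - 4*(0.147)*1 = 1.530169 - (0.588) = 0.942169.
D >= 0, so the roots are real: z = (-b +/- sqrt(D)) / (2a) = (-1.237 +/- 0.970654) / (0.294).
  z_1 = (-1.237 + 0.970654) / (0.294) = -0.9059,   |z_1| = 0.9059.
  z_2 = (-1.237 - 0.970654) / (0.294) = -7.509,   |z_2| = 7.509.
Moduli of all roots: 0.9059, 7.5090.
All moduli strictly greater than 1? No.
Verdict: Not stationary.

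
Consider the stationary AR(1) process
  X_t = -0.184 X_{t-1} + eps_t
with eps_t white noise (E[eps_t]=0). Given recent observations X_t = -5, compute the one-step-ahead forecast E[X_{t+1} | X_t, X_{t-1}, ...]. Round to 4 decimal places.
E[X_{t+1} \mid \mathcal F_t] = 0.9200

For an AR(p) model X_t = c + sum_i phi_i X_{t-i} + eps_t, the
one-step-ahead conditional mean is
  E[X_{t+1} | X_t, ...] = c + sum_i phi_i X_{t+1-i}.
Substitute known values:
  E[X_{t+1} | ...] = (-0.184) * (-5)
                   = 0.9200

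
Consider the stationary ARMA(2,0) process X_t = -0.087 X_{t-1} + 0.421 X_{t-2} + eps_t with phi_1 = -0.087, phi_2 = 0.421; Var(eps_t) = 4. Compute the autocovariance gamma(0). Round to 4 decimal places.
\gamma(0) = 4.9740

Multiply the model equation by X_{t-k} and take expectations. With theta_0 = psi_0 = 1 and psi_j the MA(infinity) weights, this gives
  gamma(k) - sum_i phi_i gamma(k-i) = c_k,
  c_k = sigma^2 * sum_{j=k..q} theta_j psi_{j-k}   (c_k = 0 for k > q),
using gamma(-m) = gamma(m).
Pure AR (q = 0): c_0 = sigma^2 = 4, c_k = 0 for k >= 1.
Equations for k = 0, 1, 2 (AR order 2, c_2 = 0):
  (E0) gamma(0) = phi_1 gamma(1) + phi_2 gamma(2) + c_0
  (E1) gamma(1) = phi_1 gamma(0) + phi_2 gamma(1) + c_1
  (E2) gamma(2) = phi_1 gamma(1) + phi_2 gamma(0)
From (E1): gamma(1) = A gamma(0) + B with
  A = phi_1 / (1 - phi_2) = -0.087 / 0.579 = -0.150259,   B = c_1 / (1 - phi_2) = 0 / 0.579 = 0.
Insert (E2) into (E0): gamma(0) (1 - phi_2^2) = phi_1 (1 + phi_2) gamma(1) + c_0.
  phi_1 (1 + phi_2) = (-0.087)(1.421) = -0.123627,   1 - phi_2^2 = 0.822759.
Replace gamma(1) by A gamma(0) + B and collect gamma(0):
  gamma(0) [0.822759 - (-0.123627)(-0.150259)] = c_0 = 4
  gamma(0) * 0.804183 = 4
  gamma(0) = 4 / 0.804183 = 4.973993.
Therefore gamma(0) = 4.9740 (to 4 decimal places).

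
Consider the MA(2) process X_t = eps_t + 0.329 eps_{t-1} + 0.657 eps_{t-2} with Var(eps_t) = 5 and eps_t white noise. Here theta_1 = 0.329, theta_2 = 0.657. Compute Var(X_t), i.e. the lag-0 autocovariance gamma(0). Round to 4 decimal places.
\gamma(0) = 7.6995

For an MA(q) process X_t = eps_t + sum_i theta_i eps_{t-i} with
Var(eps_t) = sigma^2, the variance is
  gamma(0) = sigma^2 * (1 + sum_i theta_i^2).
  sum_i theta_i^2 = (0.329)^2 + (0.657)^2 = 0.108241 + 0.431649 = 0.53989.
  gamma(0) = 5 * (1 + 0.53989) = 5 * 1.53989 = 7.69945, which rounds to 7.6995.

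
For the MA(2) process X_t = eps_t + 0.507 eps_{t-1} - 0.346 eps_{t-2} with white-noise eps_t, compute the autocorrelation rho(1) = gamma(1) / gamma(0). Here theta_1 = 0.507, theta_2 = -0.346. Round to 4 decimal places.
\rho(1) = 0.2408

For an MA(q) process with theta_0 = 1, the autocovariance is
  gamma(k) = sigma^2 * sum_{i=0..q-k} theta_i * theta_{i+k},
and rho(k) = gamma(k) / gamma(0). Sigma^2 cancels.
  numerator   = (1)*(0.507) + (0.507)*(-0.346) = 0.331578.
  denominator = (1)^2 + (0.507)^2 + (-0.346)^2 = 1.376765.
  rho(1) = 0.331578 / 1.376765 = 0.2408.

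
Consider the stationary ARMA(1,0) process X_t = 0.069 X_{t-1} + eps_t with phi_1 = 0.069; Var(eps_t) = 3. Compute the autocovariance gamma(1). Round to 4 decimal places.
\gamma(1) = 0.2080

Multiply the model equation by X_{t-k} and take expectations. With theta_0 = psi_0 = 1 and psi_j the MA(infinity) weights, this gives
  gamma(k) - sum_i phi_i gamma(k-i) = c_k,
  c_k = sigma^2 * sum_{j=k..q} theta_j psi_{j-k}   (c_k = 0 for k > q),
using gamma(-m) = gamma(m).
Pure AR (q = 0): c_0 = sigma^2 = 3, c_k = 0 for k >= 1.
Equations for k = 0 and k = 1 (AR order 1):
  gamma(0) = phi_1 gamma(1) + c_0
  gamma(1) = phi_1 gamma(0) + c_1
Substituting the second into the first: gamma(0) (1 - phi_1^2) = c_0 + phi_1 c_1, so
  gamma(0) = c_0 / (1 - phi_1^2) = 3 / (1 - (0.069)^2) = 3 / 0.995239 = 3.014351.
  gamma(1) = phi_1 gamma(0) = (0.069)(3.014351) = 0.20799.
Therefore gamma(1) = 0.2080 (to 4 decimal places).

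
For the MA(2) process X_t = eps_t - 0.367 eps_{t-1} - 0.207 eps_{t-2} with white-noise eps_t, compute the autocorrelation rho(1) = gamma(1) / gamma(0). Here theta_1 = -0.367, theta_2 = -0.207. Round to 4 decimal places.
\rho(1) = -0.2472

For an MA(q) process with theta_0 = 1, the autocovariance is
  gamma(k) = sigma^2 * sum_{i=0..q-k} theta_i * theta_{i+k},
and rho(k) = gamma(k) / gamma(0). Sigma^2 cancels.
  numerator   = (1)*(-0.367) + (-0.367)*(-0.207) = -0.291031.
  denominator = (1)^2 + (-0.367)^2 + (-0.207)^2 = 1.177538.
  rho(1) = -0.291031 / 1.177538 = -0.2472.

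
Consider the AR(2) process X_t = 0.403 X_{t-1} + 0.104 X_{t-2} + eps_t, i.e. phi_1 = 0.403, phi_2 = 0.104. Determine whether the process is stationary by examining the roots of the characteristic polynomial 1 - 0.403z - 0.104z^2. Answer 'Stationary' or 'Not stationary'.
\text{Stationary}

The AR(p) characteristic polynomial is P(z) = 1 - 0.403z - 0.104z^2.
Stationarity requires all roots to lie outside the unit circle, i.e. |z| > 1 for every root.
Set 1 + (-0.403) z + (-0.104) z^2 = 0, i.e. a z^2 + b z + c = 0 with a = -0.104, b = -0.403, c = 1.
Discriminant D = b^2 - 4ac = (-0.403)^2 - 4*(-0.104)*1 = 0.162409 - (-0.416) = 0.578409.
D >= 0, so the roots are real: z = (-b +/- sqrt(D)) / (2a) = (0.403 +/- 0.760532) / (-0.208).
  z_1 = (0.403 + 0.760532) / (-0.208) = -5.5939,   |z_1| = 5.5939.
  z_2 = (0.403 - 0.760532) / (-0.208) = 1.7189,   |z_2| = 1.7189.
Moduli of all roots: 5.5939, 1.7189.
All moduli strictly greater than 1? Yes.
Verdict: Stationary.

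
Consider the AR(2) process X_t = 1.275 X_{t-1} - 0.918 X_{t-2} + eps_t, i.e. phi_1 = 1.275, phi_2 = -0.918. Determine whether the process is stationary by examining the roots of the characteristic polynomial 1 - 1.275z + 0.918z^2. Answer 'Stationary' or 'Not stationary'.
\text{Stationary}

The AR(p) characteristic polynomial is P(z) = 1 - 1.275z + 0.918z^2.
Stationarity requires all roots to lie outside the unit circle, i.e. |z| > 1 for every root.
Set 1 + (-1.275) z + (0.918) z^2 = 0, i.e. a z^2 + b z + c = 0 with a = 0.918, b = -1.275, c = 1.
Discriminant D = b^2 - 4ac = (-1.275)^2 - 4*(0.918)*1 = 1.625625 - (3.672) = -2.046375.
D < 0, so the roots are the complex-conjugate pair z = (-b +/- i sqrt(-D)) / (2a) = 0.6944 +/- 0.7791i.
For a conjugate pair |z|^2 = z * conj(z) = (product of roots) = c/a = 1/(0.918) = 1.089325, so |z| = sqrt(1.089325) = 1.0437 for both roots.
Moduli of all roots: 1.0437, 1.0437.
All moduli strictly greater than 1? Yes.
Verdict: Stationary.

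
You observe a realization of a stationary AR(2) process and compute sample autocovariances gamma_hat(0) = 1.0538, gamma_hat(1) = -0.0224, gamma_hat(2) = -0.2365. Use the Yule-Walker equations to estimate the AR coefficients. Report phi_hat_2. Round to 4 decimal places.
\hat\phi_{2} = -0.2250

The Yule-Walker equations for an AR(p) process read, in matrix form,
  Gamma_p phi = r_p,   with   (Gamma_p)_{ij} = gamma(|i - j|),
                       (r_p)_i = gamma(i),   i,j = 1..p.
Substitute the sample gammas (Toeplitz matrix and right-hand side of size 2):
  Gamma_p = [[1.0538, -0.0224], [-0.0224, 1.0538]]
  r_p     = [-0.0224, -0.2365]
Written out:
  1.0538 phi_1 - 0.0224 phi_2 = -0.0224
  -0.0224 phi_1 + 1.0538 phi_2 = -0.2365
Solve by Cramer's rule:
  det = gamma(0)^2 - gamma(1)^2 = (1.0538)^2 - (-0.0224)^2 = 1.11049444 - 0.00050176 = 1.10999268
  phi_hat_1 = [gamma(1) gamma(0) - gamma(1) gamma(2)] / det = [(-0.0224)(1.0538) - (-0.0224)(-0.2365)] / 1.10999268 = -0.02890272 / 1.10999268 = -0.026
  phi_hat_2 = [gamma(0) gamma(2) - gamma(1)^2] / det = [(1.0538)(-0.2365) - (-0.0224)^2] / 1.10999268 = -0.24972546 / 1.10999268 = -0.225
So phi_hat = [-0.0260, -0.2250].
Therefore phi_hat_2 = -0.2250.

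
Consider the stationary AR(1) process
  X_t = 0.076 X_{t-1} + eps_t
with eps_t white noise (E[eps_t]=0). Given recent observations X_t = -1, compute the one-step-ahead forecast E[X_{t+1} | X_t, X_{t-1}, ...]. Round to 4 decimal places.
E[X_{t+1} \mid \mathcal F_t] = -0.0760

For an AR(p) model X_t = c + sum_i phi_i X_{t-i} + eps_t, the
one-step-ahead conditional mean is
  E[X_{t+1} | X_t, ...] = c + sum_i phi_i X_{t+1-i}.
Substitute known values:
  E[X_{t+1} | ...] = (0.076) * (-1)
                   = -0.0760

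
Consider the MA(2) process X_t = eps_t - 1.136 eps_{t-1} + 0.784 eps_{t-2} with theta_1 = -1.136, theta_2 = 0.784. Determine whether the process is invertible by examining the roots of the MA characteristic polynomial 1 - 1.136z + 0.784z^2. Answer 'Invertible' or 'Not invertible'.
\text{Invertible}

The MA(q) characteristic polynomial is P(z) = 1 - 1.136z + 0.784z^2.
Invertibility requires all roots to lie outside the unit circle, i.e. |z| > 1 for every root.
Set 1 + (-1.136) z + (0.784) z^2 = 0, i.e. a z^2 + b z + c = 0 with a = 0.784, b = -1.136, c = 1.
Discriminant D = b^2 - 4ac = (-1.136)^2 - 4*(0.784)*1 = 1.290496 - (3.136) = -1.845504.
D < 0, so the roots are the complex-conjugate pair z = (-b +/- i sqrt(-D)) / (2a) = 0.7245 +/- 0.8664i.
For a conjugate pair |z|^2 = z * conj(z) = (product of roots) = c/a = 1/(0.784) = 1.27551, so |z| = sqrt(1.27551) = 1.1294 for both roots.
Moduli of all roots: 1.1294, 1.1294.
All moduli strictly greater than 1? Yes.
Verdict: Invertible.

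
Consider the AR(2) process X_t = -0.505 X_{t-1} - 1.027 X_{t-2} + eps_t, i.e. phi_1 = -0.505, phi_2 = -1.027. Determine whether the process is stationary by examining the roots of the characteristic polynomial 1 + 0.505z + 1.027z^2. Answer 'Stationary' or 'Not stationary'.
\text{Not stationary}

The AR(p) characteristic polynomial is P(z) = 1 + 0.505z + 1.027z^2.
Stationarity requires all roots to lie outside the unit circle, i.e. |z| > 1 for every root.
Set 1 + (0.505) z + (1.027) z^2 = 0, i.e. a z^2 + b z + c = 0 with a = 1.027, b = 0.505, c = 1.
Discriminant D = b^2 - 4ac = (0.505)^2 - 4*(1.027)*1 = 0.255025 - (4.108) = -3.852975.
D < 0, so the roots are the complex-conjugate pair z = (-b +/- i sqrt(-D)) / (2a) = -0.2459 +/- 0.9556i.
For a conjugate pair |z|^2 = z * conj(z) = (product of roots) = c/a = 1/(1.027) = 0.97371, so |z| = sqrt(0.97371) = 0.9868 for both roots.
Moduli of all roots: 0.9868, 0.9868.
All moduli strictly greater than 1? No.
Verdict: Not stationary.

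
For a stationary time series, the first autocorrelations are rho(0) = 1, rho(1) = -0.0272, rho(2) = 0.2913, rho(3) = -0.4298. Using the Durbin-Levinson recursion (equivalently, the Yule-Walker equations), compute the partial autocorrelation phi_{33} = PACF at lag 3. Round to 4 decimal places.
\phi_{33} = -0.4551

The PACF at lag k is phi_{kk}, the last component of the solution
to the Yule-Walker system G_k phi = r_k where
  (G_k)_{ij} = rho(|i - j|), (r_k)_i = rho(i), i,j = 1..k.
Equivalently, Durbin-Levinson gives phi_{kk} iteratively:
  phi_{11} = rho(1)
  phi_{kk} = [rho(k) - sum_{j=1..k-1} phi_{k-1,j} rho(k-j)]
            / [1 - sum_{j=1..k-1} phi_{k-1,j} rho(j)],
  phi_{k,j} = phi_{k-1,j} - phi_{kk} phi_{k-1,k-j},  j = 1..k-1.
Step k = 1:
  phi_11 = rho(1) = -0.0272.
Step k = 2:
  phi_22 = [rho(2) - phi_11 rho(1)] / [1 - phi_11 rho(1)] = [0.2913 - (-0.0272)(-0.0272)] / [1 - (-0.0272)(-0.0272)]
         = 0.29056016 / 0.99926016 = 0.290775.
  Update: phi_21 = phi_11 - phi_22 phi_11 = -0.0272 - (0.290775)(-0.0272) = -0.019291.
Step k = 3:
  phi_33 = [rho(3) - phi_21 rho(2) - phi_22 rho(1)] / [1 - phi_21 rho(1) - phi_22 rho(2)]
    numerator   = -0.4298 - (-0.019291)(0.2913) - (0.290775)(-0.0272) = -0.41627147
    denominator = 1 - (-0.019291)(-0.0272) - (0.290775)(0.2913) = 0.91477245
  phi_33 = -0.41627147 / 0.91477245 = -0.4551.
Therefore phi_{33} = -0.4551.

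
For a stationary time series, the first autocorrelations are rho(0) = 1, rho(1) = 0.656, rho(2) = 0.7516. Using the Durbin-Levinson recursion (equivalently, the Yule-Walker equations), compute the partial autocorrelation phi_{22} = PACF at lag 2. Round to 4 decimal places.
\phi_{22} = 0.5640

The PACF at lag k is phi_{kk}, the last component of the solution
to the Yule-Walker system G_k phi = r_k where
  (G_k)_{ij} = rho(|i - j|), (r_k)_i = rho(i), i,j = 1..k.
Equivalently, Durbin-Levinson gives phi_{kk} iteratively:
  phi_{11} = rho(1)
  phi_{kk} = [rho(k) - sum_{j=1..k-1} phi_{k-1,j} rho(k-j)]
            / [1 - sum_{j=1..k-1} phi_{k-1,j} rho(j)],
  phi_{k,j} = phi_{k-1,j} - phi_{kk} phi_{k-1,k-j},  j = 1..k-1.
Step k = 1:
  phi_11 = rho(1) = 0.656.
Step k = 2:
  phi_22 = [rho(2) - phi_11 rho(1)] / [1 - phi_11 rho(1)] = [0.7516 - (0.656)(0.656)] / [1 - (0.656)(0.656)]
         = 0.321264 / 0.569664 = 0.564.
Therefore phi_{22} = 0.5640.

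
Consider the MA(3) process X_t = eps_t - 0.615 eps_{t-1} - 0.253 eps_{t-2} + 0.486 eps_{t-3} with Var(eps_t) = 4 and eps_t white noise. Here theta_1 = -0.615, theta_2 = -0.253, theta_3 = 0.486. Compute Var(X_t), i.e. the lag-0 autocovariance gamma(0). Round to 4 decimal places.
\gamma(0) = 6.7137

For an MA(q) process X_t = eps_t + sum_i theta_i eps_{t-i} with
Var(eps_t) = sigma^2, the variance is
  gamma(0) = sigma^2 * (1 + sum_i theta_i^2).
  sum_i theta_i^2 = (-0.615)^2 + (-0.253)^2 + (0.486)^2 = 0.378225 + 0.064009 + 0.236196 = 0.67843.
  gamma(0) = 4 * (1 + 0.67843) = 4 * 1.67843 = 6.71372, which rounds to 6.7137.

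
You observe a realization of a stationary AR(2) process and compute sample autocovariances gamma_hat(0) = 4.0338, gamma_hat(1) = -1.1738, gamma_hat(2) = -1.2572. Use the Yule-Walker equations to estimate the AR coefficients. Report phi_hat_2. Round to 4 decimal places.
\hat\phi_{2} = -0.4330

The Yule-Walker equations for an AR(p) process read, in matrix form,
  Gamma_p phi = r_p,   with   (Gamma_p)_{ij} = gamma(|i - j|),
                       (r_p)_i = gamma(i),   i,j = 1..p.
Substitute the sample gammas (Toeplitz matrix and right-hand side of size 2):
  Gamma_p = [[4.0338, -1.1738], [-1.1738, 4.0338]]
  r_p     = [-1.1738, -1.2572]
Written out:
  4.0338 phi_1 - 1.1738 phi_2 = -1.1738
  -1.1738 phi_1 + 4.0338 phi_2 = -1.2572
Solve by Cramer's rule:
  det = gamma(0)^2 - gamma(1)^2 = (4.0338)^2 - (-1.1738)^2 = 16.27154244 - 1.37780644 = 14.893736
  phi_hat_1 = [gamma(1) gamma(0) - gamma(1) gamma(2)] / det = [(-1.1738)(4.0338) - (-1.1738)(-1.2572)] / 14.893736 = -6.2105758 / 14.893736 = -0.417
  phi_hat_2 = [gamma(0) gamma(2) - gamma(1)^2] / det = [(4.0338)(-1.2572) - (-1.1738)^2] / 14.893736 = -6.4490998 / 14.893736 = -0.433
So phi_hat = [-0.4170, -0.4330].
Therefore phi_hat_2 = -0.4330.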